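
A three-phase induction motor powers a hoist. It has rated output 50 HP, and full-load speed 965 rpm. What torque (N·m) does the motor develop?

369 N·m

P_out = 50 × 746 = 37300 W
ω = 2π × 965/60 = 101.1 rad/s
τ = P_out/ω = 37300/101.1 = 369 N·m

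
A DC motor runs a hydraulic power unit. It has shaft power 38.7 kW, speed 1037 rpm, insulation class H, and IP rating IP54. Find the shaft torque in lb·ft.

ω = 2π × 1037/60 = 108.6 rad/s
τ = P/ω = 38700/108.6 = 356.4 N·m
In lb·ft: 356.4/1.356 = 263 lb·ft

263 lb·ft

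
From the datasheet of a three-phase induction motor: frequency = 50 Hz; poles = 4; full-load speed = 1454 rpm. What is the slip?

3.07 %

n_s = 120f/p = 120×50/4 = 1500 rpm
s = (n_s − n)/n_s = (1500 − 1454)/1500 = 0.0307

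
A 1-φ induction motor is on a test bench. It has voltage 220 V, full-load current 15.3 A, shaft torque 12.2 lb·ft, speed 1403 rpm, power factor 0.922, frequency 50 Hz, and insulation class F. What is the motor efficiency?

τ = 12.2 lb·ft × 1.356 = 16.54 N·m
ω = 2π × 1403/60 = 146.9 rad/s; P_out = τω = 16.54 × 146.9 = 2430 W
P_in = V·I·cosφ = 220 × 15.3 × 0.922 = 3103 W
η = P_out / P_in = 2430 / 3103 = 0.783 = 78.3%

78.3 %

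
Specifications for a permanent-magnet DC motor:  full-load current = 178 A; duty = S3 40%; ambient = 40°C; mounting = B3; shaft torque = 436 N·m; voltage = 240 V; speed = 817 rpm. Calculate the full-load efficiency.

87.3 %

ω = 2π × 817/60 = 85.56 rad/s; P_out = τω = 436 × 85.56 = 37304 W
P_in = V·I = 240 × 178 = 42720 W
η = P_out / P_in = 37304 / 42720 = 0.873 = 87.3%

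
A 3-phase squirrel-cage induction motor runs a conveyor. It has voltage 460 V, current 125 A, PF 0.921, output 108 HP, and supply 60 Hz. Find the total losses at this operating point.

11200 W

P_in = √3·V·I·cosφ = 1.732×460×125×0.921 = 91722 W
P_out = 108×746 = 80568 W
Losses = P_in − P_out = 91722 − 80568 = 11154 W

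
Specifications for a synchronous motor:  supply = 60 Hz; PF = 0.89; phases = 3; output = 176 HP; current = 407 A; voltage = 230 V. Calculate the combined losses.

P_in = √3·V·I·cosφ = 1.732×230×407×0.89 = 144298 W
P_out = 176×746 = 131296 W
Losses = P_in − P_out = 144298 − 131296 = 13002 W

13000 W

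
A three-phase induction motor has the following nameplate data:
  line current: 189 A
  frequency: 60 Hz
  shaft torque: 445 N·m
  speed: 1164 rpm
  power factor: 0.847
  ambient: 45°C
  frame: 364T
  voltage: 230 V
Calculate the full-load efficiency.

ω = 2π × 1164/60 = 121.9 rad/s; P_out = τω = 445 × 121.9 = 54246 W
P_in = √3·V_L·I_L·cosφ = 1.732 × 230 × 189 × 0.847 = 63771 W
η = P_out / P_in = 54246 / 63771 = 0.851 = 85.1%

85.1 %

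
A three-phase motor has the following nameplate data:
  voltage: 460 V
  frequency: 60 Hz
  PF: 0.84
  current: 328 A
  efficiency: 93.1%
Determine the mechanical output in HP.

P_in = √3·V·I·cosφ = 1.732 × 460 × 328 × 0.84 = 219512 W
P_out = η·P_in = 0.931 × 219512 = 204366 W
= 204366/746 = 274 HP

274 HP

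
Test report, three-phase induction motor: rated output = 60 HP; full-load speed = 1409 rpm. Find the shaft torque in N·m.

P_out = 60 × 746 = 44760 W
ω = 2π × 1409/60 = 147.6 rad/s
τ = P_out/ω = 44760/147.6 = 303 N·m

303 N·m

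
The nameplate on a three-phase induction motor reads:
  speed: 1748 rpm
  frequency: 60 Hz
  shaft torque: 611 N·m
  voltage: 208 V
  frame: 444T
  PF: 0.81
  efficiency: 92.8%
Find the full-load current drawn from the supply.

ω = 2π×1748/60 = 183.1 rad/s; P_out = τω = 611 × 183.1 = 111874 W
P_in = P_out / η = 111874 / 0.928 = 120554 W
I_L = P_in / (√3·V_L·cosφ) = 120554 / (1.732 × 208 × 0.81) = 413 A

413 A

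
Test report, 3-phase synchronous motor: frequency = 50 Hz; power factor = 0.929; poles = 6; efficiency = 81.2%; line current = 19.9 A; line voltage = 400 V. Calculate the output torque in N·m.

P_in = √3·V·I·cosφ = 1.732 × 400 × 19.9 × 0.929 = 12808 W
P_out = η·P_in = 0.812 × 12808 = 10400 W
n = n_s = 120×50/6 = 1000 rpm (synchronous)
ω = 2π×1000/60 = 104.7 rad/s
τ = P_out/ω = 10400/104.7 = 99.3 N·m

99.3 N·m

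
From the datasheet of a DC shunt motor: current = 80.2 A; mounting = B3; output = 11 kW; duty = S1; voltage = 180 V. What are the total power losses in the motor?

3.44 kW

P_in = V·I = 180×80.2 = 14436 W
P_out = 11000 W
Losses = P_in − P_out = 14436 − 11000 = 3436 W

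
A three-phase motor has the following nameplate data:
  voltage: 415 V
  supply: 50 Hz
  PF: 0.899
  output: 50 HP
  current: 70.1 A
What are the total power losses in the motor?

8000 W

P_in = √3·V·I·cosφ = 1.732×415×70.1×0.899 = 45297 W
P_out = 50×746 = 37300 W
Losses = P_in − P_out = 45297 − 37300 = 7997 W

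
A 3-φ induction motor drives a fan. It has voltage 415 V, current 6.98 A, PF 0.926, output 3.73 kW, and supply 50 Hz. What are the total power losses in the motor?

P_in = √3·V·I·cosφ = 1.732×415×6.98×0.926 = 4646 W
P_out = 3730 W
Losses = P_in − P_out = 4646 − 3730 = 916 W

916 W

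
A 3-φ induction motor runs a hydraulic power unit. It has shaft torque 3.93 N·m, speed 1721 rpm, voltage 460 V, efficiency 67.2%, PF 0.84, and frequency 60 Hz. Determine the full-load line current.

ω = 2π×1721/60 = 180.2 rad/s; P_out = τω = 3.93 × 180.2 = 708 W
P_in = P_out / η = 708 / 0.672 = 1054 W
I_L = P_in / (√3·V_L·cosφ) = 1054 / (1.732 × 460 × 0.84) = 1.57 A

1.57 A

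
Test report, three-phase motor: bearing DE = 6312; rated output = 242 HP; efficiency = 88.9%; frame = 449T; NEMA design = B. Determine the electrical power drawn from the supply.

P_out = 242 × 746 = 180532 W
P_in = P_out/η = 180532/0.889 = 203073 W = 203 kW

203 kW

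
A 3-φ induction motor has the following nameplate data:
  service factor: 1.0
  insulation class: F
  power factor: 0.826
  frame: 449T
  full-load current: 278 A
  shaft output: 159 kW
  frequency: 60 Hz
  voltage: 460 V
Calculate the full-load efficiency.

P_out = 159 kW = 159000 W
P_in = √3·V_L·I_L·cosφ = 1.732 × 460 × 278 × 0.826 = 182949 W
η = P_out / P_in = 159000 / 182949 = 0.869 = 86.9%

86.9 %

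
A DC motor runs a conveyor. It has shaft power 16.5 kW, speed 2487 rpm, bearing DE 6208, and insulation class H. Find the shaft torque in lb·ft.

ω = 2π × 2487/60 = 260.4 rad/s
τ = P/ω = 16500/260.4 = 63.36 N·m
In lb·ft: 63.36/1.356 = 46.7 lb·ft

46.7 lb·ft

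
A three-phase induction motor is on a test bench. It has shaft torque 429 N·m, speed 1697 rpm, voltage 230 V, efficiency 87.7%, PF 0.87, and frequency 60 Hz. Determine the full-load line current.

251 A

ω = 2π×1697/60 = 177.7 rad/s; P_out = τω = 429 × 177.7 = 76233 W
P_in = P_out / η = 76233 / 0.877 = 86925 W
I_L = P_in / (√3·V_L·cosφ) = 86925 / (1.732 × 230 × 0.87) = 251 A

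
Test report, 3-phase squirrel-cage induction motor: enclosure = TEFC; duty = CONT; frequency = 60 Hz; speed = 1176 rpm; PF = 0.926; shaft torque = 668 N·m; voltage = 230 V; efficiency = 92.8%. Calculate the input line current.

ω = 2π×1176/60 = 123.2 rad/s; P_out = τω = 668 × 123.2 = 82298 W
P_in = P_out / η = 82298 / 0.928 = 88683 W
I_L = P_in / (√3·V_L·cosφ) = 88683 / (1.732 × 230 × 0.926) = 240 A

240 A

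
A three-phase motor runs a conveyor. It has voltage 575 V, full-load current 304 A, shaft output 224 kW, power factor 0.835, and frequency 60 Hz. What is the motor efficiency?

P_out = 224 kW = 224000 W
P_in = √3·V_L·I_L·cosφ = 1.732 × 575 × 304 × 0.835 = 252799 W
η = P_out / P_in = 224000 / 252799 = 0.886 = 88.6%

88.6 %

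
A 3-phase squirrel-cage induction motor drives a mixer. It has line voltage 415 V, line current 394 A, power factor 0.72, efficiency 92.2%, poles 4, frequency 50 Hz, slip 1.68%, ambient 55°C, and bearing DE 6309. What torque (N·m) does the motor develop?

1220 N·m

P_in = √3·V·I·cosφ = 1.732 × 415 × 394 × 0.72 = 203904 W
P_out = η·P_in = 0.922 × 203904 = 187999 W
n_s = 120×50/4 = 1500 rpm; n = 1500×(1−0.0168) = 1475 rpm
ω = 2π×1475/60 = 154.5 rad/s
τ = P_out/ω = 187999/154.5 = 1220 N·m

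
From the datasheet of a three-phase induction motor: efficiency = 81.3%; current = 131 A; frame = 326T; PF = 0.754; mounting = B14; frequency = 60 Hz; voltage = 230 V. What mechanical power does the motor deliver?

P_in = √3·V·I·cosφ = 1.732 × 230 × 131 × 0.754 = 39348 W
P_out = η·P_in = 0.813 × 39348 = 31990 W

32 kW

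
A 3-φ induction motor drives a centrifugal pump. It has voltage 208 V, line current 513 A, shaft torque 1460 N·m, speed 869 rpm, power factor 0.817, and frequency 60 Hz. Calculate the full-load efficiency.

ω = 2π × 869/60 = 91 rad/s; P_out = τω = 1460 × 91 = 132860 W
P_in = √3·V_L·I_L·cosφ = 1.732 × 208 × 513 × 0.817 = 150991 W
η = P_out / P_in = 132860 / 150991 = 0.880 = 88.0%

88.0 %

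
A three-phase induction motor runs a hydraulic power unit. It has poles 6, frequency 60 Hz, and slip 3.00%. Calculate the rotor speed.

n_s = 120f/p = 120×60/6 = 1200 rpm
n = n_s(1 − s) = 1200 × (1 − 0.03) = 1164 rpm

1164 rpm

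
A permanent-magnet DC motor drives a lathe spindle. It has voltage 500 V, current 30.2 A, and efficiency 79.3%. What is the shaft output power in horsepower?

P_in = V·I = 500 × 30.2 = 15100 W
P_out = η·P_in = 0.793 × 15100 = 11974 W
= 11974/746 = 16.1 HP

16.1 HP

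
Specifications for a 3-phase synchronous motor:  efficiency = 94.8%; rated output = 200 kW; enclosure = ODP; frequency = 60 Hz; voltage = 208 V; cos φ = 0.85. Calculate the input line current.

689 A

P_out = 200 kW = 200000 W
P_in = P_out / η = 200000 / 0.948 = 210970 W
I_L = P_in / (√3·V_L·cosφ) = 210970 / (1.732 × 208 × 0.85) = 689 A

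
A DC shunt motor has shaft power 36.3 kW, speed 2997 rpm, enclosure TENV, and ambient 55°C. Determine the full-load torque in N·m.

ω = 2π × 2997/60 = 313.8 rad/s
τ = P/ω = 36300/313.8 = 116 N·m

116 N·m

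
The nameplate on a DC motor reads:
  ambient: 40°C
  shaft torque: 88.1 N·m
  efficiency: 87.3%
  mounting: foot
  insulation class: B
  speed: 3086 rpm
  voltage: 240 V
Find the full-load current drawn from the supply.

136 A

ω = 2π×3086/60 = 323.2 rad/s; P_out = τω = 88.1 × 323.2 = 28474 W
P_in = P_out / η = 28474 / 0.873 = 32616 W
I = P_in / V = 32616 / 240 = 136 A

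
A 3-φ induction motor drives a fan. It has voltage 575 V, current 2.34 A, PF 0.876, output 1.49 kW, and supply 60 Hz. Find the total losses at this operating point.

551 W

P_in = √3·V·I·cosφ = 1.732×575×2.34×0.876 = 2041 W
P_out = 1490 W
Losses = P_in − P_out = 2041 − 1490 = 551 W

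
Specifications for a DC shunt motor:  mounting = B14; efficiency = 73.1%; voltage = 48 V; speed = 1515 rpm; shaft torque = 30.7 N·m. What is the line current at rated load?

ω = 2π×1515/60 = 158.7 rad/s; P_out = τω = 30.7 × 158.7 = 4872 W
P_in = P_out / η = 4872 / 0.731 = 6665 W
I = P_in / V = 6665 / 48 = 139 A

139 A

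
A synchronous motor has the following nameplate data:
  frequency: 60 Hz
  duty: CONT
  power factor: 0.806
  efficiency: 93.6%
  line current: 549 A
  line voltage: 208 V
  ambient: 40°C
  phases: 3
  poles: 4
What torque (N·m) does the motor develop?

P_in = √3·V·I·cosφ = 1.732 × 208 × 549 × 0.806 = 159411 W
P_out = η·P_in = 0.936 × 159411 = 149209 W
n = n_s = 120×60/4 = 1800 rpm (synchronous)
ω = 2π×1800/60 = 188.5 rad/s
τ = P_out/ω = 149209/188.5 = 792 N·m

792 N·m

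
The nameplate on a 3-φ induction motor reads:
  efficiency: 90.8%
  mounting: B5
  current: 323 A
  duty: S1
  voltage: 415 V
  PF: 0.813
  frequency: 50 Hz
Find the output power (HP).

P_in = √3·V·I·cosφ = 1.732 × 415 × 323 × 0.813 = 188751 W
P_out = η·P_in = 0.908 × 188751 = 171386 W
= 171386/746 = 230 HP

230 HP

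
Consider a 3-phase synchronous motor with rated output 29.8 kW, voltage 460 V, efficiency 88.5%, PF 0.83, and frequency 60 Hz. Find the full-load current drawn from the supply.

50.9 A

P_out = 29.8 kW = 29800 W
P_in = P_out / η = 29800 / 0.885 = 33672 W
I_L = P_in / (√3·V_L·cosφ) = 33672 / (1.732 × 460 × 0.83) = 50.9 A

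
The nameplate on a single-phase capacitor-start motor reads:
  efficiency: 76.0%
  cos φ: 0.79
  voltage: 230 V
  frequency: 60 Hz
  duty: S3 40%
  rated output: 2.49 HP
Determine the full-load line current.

13.5 A

P_out = 2.49 × 746 = 1858 W
P_in = P_out / η = 1858 / 0.760 = 2445 W
I = P_in / (V·cosφ) = 2445 / (230 × 0.79) = 13.5 A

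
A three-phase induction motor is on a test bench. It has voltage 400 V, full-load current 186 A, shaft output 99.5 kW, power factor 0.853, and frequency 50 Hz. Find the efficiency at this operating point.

P_out = 99.5 kW = 99500 W
P_in = √3·V_L·I_L·cosφ = 1.732 × 400 × 186 × 0.853 = 109918 W
η = P_out / P_in = 99500 / 109918 = 0.905 = 90.5%

90.5 %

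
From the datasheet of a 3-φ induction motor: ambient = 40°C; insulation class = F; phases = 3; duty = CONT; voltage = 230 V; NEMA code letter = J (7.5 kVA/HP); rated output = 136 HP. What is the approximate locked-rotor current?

2560 A

S_LR = 7.5 × 136 = 1020 kVA
I_LR = S_LR/(√3·V_L) = 1020000/(1.732×230) = 2560 A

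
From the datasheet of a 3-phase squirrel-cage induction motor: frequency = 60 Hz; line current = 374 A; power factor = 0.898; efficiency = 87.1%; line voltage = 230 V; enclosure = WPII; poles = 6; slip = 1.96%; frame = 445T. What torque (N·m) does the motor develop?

946 N·m

P_in = √3·V·I·cosφ = 1.732 × 230 × 374 × 0.898 = 133790 W
P_out = η·P_in = 0.871 × 133790 = 116531 W
n_s = 120×60/6 = 1200 rpm; n = 1200×(1−0.0196) = 1176 rpm
ω = 2π×1176/60 = 123.2 rad/s
τ = P_out/ω = 116531/123.2 = 946 N·m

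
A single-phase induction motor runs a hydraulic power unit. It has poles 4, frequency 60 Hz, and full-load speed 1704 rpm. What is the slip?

n_s = 120f/p = 120×60/4 = 1800 rpm
s = (n_s − n)/n_s = (1800 − 1704)/1800 = 0.0533

5.33 %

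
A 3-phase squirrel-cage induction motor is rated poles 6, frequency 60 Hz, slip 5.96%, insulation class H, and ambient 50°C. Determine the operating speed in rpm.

n_s = 120f/p = 120×60/6 = 1200 rpm
n = n_s(1 − s) = 1200 × (1 − 0.0596) = 1128 rpm

1128 rpm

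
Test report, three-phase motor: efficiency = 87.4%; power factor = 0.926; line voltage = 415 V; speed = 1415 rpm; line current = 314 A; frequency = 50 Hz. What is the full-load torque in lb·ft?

P_in = √3·V·I·cosφ = 1.732 × 415 × 314 × 0.926 = 208995 W
P_out = η·P_in = 0.874 × 208995 = 182662 W
n = 1415 rpm
ω = 2π×1415/60 = 148.2 rad/s
τ = P_out/ω = 182662/148.2 = 1233 N·m
In lb·ft: 1233/1.356 = 909 lb·ft

909 lb·ft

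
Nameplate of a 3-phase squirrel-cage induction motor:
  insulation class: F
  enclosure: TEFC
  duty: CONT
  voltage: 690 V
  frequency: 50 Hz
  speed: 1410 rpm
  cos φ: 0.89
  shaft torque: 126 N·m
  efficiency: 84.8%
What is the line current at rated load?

20.6 A

ω = 2π×1410/60 = 147.7 rad/s; P_out = τω = 126 × 147.7 = 18610 W
P_in = P_out / η = 18610 / 0.848 = 21946 W
I_L = P_in / (√3·V_L·cosφ) = 21946 / (1.732 × 690 × 0.89) = 20.6 A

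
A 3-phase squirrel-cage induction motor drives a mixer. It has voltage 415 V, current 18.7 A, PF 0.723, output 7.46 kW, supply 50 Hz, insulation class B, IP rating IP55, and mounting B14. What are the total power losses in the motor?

P_in = √3·V·I·cosφ = 1.732×415×18.7×0.723 = 9718 W
P_out = 7460 W
Losses = P_in − P_out = 9718 − 7460 = 2258 W

2.26 kW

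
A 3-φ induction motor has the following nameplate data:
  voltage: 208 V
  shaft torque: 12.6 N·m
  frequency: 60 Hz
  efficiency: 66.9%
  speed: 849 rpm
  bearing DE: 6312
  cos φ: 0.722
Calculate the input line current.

ω = 2π×849/60 = 88.91 rad/s; P_out = τω = 12.6 × 88.91 = 1120 W
P_in = P_out / η = 1120 / 0.669 = 1674 W
I_L = P_in / (√3·V_L·cosφ) = 1674 / (1.732 × 208 × 0.722) = 6.44 A

6.44 A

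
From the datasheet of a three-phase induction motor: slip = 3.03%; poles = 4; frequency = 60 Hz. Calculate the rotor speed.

n_s = 120f/p = 120×60/4 = 1800 rpm
n = n_s(1 − s) = 1800 × (1 − 0.0303) = 1745 rpm

1745 rpm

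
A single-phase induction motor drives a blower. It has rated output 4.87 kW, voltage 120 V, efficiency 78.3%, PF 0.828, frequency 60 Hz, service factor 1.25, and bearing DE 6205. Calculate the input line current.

62.6 A

P_out = 4.87 kW = 4870 W
P_in = P_out / η = 4870 / 0.783 = 6220 W
I = P_in / (V·cosφ) = 6220 / (120 × 0.828) = 62.6 A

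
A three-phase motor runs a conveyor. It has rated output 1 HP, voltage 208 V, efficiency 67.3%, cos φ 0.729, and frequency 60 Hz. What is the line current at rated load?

4.22 A

P_out = 1 × 746 = 746 W
P_in = P_out / η = 746 / 0.673 = 1108 W
I_L = P_in / (√3·V_L·cosφ) = 1108 / (1.732 × 208 × 0.729) = 4.22 A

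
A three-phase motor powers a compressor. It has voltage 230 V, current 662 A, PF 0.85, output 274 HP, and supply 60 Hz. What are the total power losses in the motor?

19.8 kW

P_in = √3·V·I·cosφ = 1.732×230×662×0.85 = 224157 W
P_out = 274×746 = 204404 W
Losses = P_in − P_out = 224157 − 204404 = 19753 W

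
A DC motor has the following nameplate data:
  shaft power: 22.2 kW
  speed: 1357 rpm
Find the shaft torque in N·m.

156 N·m

ω = 2π × 1357/60 = 142.1 rad/s
τ = P/ω = 22200/142.1 = 156 N·m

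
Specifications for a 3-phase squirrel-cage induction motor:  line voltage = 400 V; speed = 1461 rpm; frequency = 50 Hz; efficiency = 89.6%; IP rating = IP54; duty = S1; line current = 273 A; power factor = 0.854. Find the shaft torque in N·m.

946 N·m

P_in = √3·V·I·cosφ = 1.732 × 400 × 273 × 0.854 = 161521 W
P_out = η·P_in = 0.896 × 161521 = 144723 W
n = 1461 rpm
ω = 2π×1461/60 = 153 rad/s
τ = P_out/ω = 144723/153 = 946 N·m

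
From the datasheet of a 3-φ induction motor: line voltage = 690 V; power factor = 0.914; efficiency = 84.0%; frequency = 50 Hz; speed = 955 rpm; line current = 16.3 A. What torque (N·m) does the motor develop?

P_in = √3·V·I·cosφ = 1.732 × 690 × 16.3 × 0.914 = 17805 W
P_out = η·P_in = 0.84 × 17805 = 14956 W
n = 955 rpm
ω = 2π×955/60 = 100 rad/s
τ = P_out/ω = 14956/100 = 150 N·m

150 N·m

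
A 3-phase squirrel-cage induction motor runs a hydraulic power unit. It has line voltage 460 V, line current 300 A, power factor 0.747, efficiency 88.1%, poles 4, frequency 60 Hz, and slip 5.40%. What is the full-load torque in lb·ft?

P_in = √3·V·I·cosφ = 1.732 × 460 × 300 × 0.747 = 178545 W
P_out = η·P_in = 0.881 × 178545 = 157298 W
n_s = 120×60/4 = 1800 rpm; n = 1800×(1−0.054) = 1703 rpm
ω = 2π×1703/60 = 178.3 rad/s
τ = P_out/ω = 157298/178.3 = 882.2 N·m
In lb·ft: 882.2/1.356 = 651 lb·ft

651 lb·ft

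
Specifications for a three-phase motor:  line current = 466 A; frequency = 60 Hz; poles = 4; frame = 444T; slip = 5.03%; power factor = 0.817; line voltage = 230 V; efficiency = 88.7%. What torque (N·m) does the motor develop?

752 N·m

P_in = √3·V·I·cosφ = 1.732 × 230 × 466 × 0.817 = 151664 W
P_out = η·P_in = 0.887 × 151664 = 134526 W
n_s = 120×60/4 = 1800 rpm; n = 1800×(1−0.0503) = 1709 rpm
ω = 2π×1709/60 = 179 rad/s
τ = P_out/ω = 134526/179 = 752 N·m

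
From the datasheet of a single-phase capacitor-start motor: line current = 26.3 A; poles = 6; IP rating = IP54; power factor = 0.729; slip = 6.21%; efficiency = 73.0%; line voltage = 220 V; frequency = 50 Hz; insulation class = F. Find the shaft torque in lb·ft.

P_in = V·I·cosφ = 220 × 26.3 × 0.729 = 4218 W
P_out = η·P_in = 0.73 × 4218 = 3079 W
n_s = 120×50/6 = 1000 rpm; n = 1000×(1−0.0621) = 938 rpm
ω = 2π×938/60 = 98.23 rad/s
τ = P_out/ω = 3079/98.23 = 31.34 N·m
In lb·ft: 31.34/1.356 = 23.1 lb·ft

23.1 lb·ft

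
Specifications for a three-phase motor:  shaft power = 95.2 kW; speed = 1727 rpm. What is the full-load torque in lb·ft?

388 lb·ft

ω = 2π × 1727/60 = 180.9 rad/s
τ = P/ω = 95200/180.9 = 526.3 N·m
In lb·ft: 526.3/1.356 = 388 lb·ft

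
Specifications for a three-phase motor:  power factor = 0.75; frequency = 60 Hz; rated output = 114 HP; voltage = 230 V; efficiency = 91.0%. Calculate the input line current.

P_out = 114 × 746 = 85044 W
P_in = P_out / η = 85044 / 0.910 = 93455 W
I_L = P_in / (√3·V_L·cosφ) = 93455 / (1.732 × 230 × 0.75) = 313 A

313 A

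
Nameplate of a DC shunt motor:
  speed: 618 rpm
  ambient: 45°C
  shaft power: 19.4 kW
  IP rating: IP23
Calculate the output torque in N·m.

ω = 2π × 618/60 = 64.72 rad/s
τ = P/ω = 19400/64.72 = 300 N·m

300 N·m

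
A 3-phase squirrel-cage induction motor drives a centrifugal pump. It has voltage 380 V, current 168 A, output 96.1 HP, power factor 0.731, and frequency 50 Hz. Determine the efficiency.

P_out = 96.1 × 746 = 71691 W
P_in = √3·V_L·I_L·cosφ = 1.732 × 380 × 168 × 0.731 = 80827 W
η = P_out / P_in = 71691 / 80827 = 0.887 = 88.7%

88.7 %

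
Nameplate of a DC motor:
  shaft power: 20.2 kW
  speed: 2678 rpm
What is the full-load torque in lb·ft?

ω = 2π × 2678/60 = 280.4 rad/s
τ = P/ω = 20200/280.4 = 72.04 N·m
In lb·ft: 72.04/1.356 = 53.1 lb·ft

53.1 lb·ft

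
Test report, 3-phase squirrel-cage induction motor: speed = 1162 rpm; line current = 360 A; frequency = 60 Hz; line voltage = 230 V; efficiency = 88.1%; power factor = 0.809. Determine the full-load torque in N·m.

840 N·m

P_in = √3·V·I·cosφ = 1.732 × 230 × 360 × 0.809 = 116018 W
P_out = η·P_in = 0.881 × 116018 = 102212 W
n = 1162 rpm
ω = 2π×1162/60 = 121.7 rad/s
τ = P_out/ω = 102212/121.7 = 840 N·m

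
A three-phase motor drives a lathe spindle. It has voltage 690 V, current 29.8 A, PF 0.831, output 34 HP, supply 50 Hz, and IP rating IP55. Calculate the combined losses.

P_in = √3·V·I·cosφ = 1.732×690×29.8×0.831 = 29595 W
P_out = 34×746 = 25364 W
Losses = P_in − P_out = 29595 − 25364 = 4231 W

4230 W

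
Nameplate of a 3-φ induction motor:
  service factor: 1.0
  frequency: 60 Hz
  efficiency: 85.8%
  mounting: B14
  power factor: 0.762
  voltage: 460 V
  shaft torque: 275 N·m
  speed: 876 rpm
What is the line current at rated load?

ω = 2π×876/60 = 91.73 rad/s; P_out = τω = 275 × 91.73 = 25226 W
P_in = P_out / η = 25226 / 0.858 = 29401 W
I_L = P_in / (√3·V_L·cosφ) = 29401 / (1.732 × 460 × 0.762) = 48.4 A

48.4 A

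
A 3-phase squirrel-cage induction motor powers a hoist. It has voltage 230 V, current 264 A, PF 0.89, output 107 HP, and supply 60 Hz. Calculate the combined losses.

13.8 kW

P_in = √3·V·I·cosφ = 1.732×230×264×0.89 = 93599 W
P_out = 107×746 = 79822 W
Losses = P_in − P_out = 93599 − 79822 = 13777 W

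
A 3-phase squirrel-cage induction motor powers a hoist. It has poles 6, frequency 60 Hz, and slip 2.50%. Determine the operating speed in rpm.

1170 rpm

n_s = 120f/p = 120×60/6 = 1200 rpm
n = n_s(1 − s) = 1200 × (1 − 0.025) = 1170 rpm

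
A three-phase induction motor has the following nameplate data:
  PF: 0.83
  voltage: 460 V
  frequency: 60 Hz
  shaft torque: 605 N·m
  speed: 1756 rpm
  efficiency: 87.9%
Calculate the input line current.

191 A

ω = 2π×1756/60 = 183.9 rad/s; P_out = τω = 605 × 183.9 = 111260 W
P_in = P_out / η = 111260 / 0.879 = 126576 W
I_L = P_in / (√3·V_L·cosφ) = 126576 / (1.732 × 460 × 0.83) = 191 A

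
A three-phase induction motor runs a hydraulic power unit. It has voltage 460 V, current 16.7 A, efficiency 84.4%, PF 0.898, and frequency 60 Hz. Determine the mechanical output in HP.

P_in = √3·V·I·cosφ = 1.732 × 460 × 16.7 × 0.898 = 11948 W
P_out = η·P_in = 0.844 × 11948 = 10084 W
= 10084/746 = 13.5 HP

13.5 HP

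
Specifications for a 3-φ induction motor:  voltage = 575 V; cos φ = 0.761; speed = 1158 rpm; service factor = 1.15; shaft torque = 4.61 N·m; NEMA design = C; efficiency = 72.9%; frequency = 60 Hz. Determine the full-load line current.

ω = 2π×1158/60 = 121.3 rad/s; P_out = τω = 4.61 × 121.3 = 559 W
P_in = P_out / η = 559 / 0.729 = 767 W
I_L = P_in / (√3·V_L·cosφ) = 767 / (1.732 × 575 × 0.761) = 1.01 A

1.01 A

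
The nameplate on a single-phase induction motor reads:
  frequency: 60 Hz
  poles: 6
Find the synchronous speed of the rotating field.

1200 rpm

n_s = 120f/p = 120×60/6 = 1200 rpm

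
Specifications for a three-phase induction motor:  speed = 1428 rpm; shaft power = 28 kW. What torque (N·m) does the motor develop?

187 N·m

ω = 2π × 1428/60 = 149.5 rad/s
τ = P/ω = 28000/149.5 = 187 N·m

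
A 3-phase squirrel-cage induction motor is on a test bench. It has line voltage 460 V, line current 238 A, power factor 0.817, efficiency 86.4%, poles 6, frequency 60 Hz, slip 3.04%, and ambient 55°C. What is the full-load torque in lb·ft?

810 lb·ft

P_in = √3·V·I·cosφ = 1.732 × 460 × 238 × 0.817 = 154919 W
P_out = η·P_in = 0.864 × 154919 = 133850 W
n_s = 120×60/6 = 1200 rpm; n = 1200×(1−0.0304) = 1164 rpm
ω = 2π×1164/60 = 121.9 rad/s
τ = P_out/ω = 133850/121.9 = 1098 N·m
In lb·ft: 1098/1.356 = 810 lb·ft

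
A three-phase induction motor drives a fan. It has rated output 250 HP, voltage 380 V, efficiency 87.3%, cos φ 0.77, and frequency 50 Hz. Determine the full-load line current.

P_out = 250 × 746 = 186500 W
P_in = P_out / η = 186500 / 0.873 = 213631 W
I_L = P_in / (√3·V_L·cosφ) = 213631 / (1.732 × 380 × 0.77) = 422 A

422 A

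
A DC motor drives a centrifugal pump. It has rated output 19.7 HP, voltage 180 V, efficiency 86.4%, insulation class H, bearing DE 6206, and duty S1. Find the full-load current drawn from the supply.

P_out = 19.7 × 746 = 14696 W
P_in = P_out / η = 14696 / 0.864 = 17009 W
I = P_in / V = 17009 / 180 = 94.5 A

94.5 A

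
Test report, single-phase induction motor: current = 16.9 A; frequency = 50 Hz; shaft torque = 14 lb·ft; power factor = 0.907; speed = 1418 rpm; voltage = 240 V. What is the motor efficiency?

76.6 %

τ = 14 lb·ft × 1.356 = 18.98 N·m
ω = 2π × 1418/60 = 148.5 rad/s; P_out = τω = 18.98 × 148.5 = 2819 W
P_in = V·I·cosφ = 240 × 16.9 × 0.907 = 3679 W
η = P_out / P_in = 2819 / 3679 = 0.766 = 76.6%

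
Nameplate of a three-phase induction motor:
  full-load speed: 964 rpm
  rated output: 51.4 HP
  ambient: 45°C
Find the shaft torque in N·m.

P_out = 51.4 × 746 = 38344 W
ω = 2π × 964/60 = 100.9 rad/s
τ = P_out/ω = 38344/100.9 = 380 N·m

380 N·m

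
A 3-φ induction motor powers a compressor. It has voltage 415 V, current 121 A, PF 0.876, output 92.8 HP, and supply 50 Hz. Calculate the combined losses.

P_in = √3·V·I·cosφ = 1.732×415×121×0.876 = 76188 W
P_out = 92.8×746 = 69229 W
Losses = P_in − P_out = 76188 − 69229 = 6959 W

6.96 kW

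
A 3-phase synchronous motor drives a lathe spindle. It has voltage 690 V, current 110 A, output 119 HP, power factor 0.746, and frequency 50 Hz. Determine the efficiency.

P_out = 119 × 746 = 88774 W
P_in = √3·V_L·I_L·cosφ = 1.732 × 690 × 110 × 0.746 = 98068 W
η = P_out / P_in = 88774 / 98068 = 0.905 = 90.5%

90.5 %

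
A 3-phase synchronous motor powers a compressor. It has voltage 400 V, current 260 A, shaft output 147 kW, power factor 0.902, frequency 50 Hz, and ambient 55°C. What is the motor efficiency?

P_out = 147 kW = 147000 W
P_in = √3·V_L·I_L·cosφ = 1.732 × 400 × 260 × 0.902 = 162475 W
η = P_out / P_in = 147000 / 162475 = 0.905 = 90.5%

90.5 %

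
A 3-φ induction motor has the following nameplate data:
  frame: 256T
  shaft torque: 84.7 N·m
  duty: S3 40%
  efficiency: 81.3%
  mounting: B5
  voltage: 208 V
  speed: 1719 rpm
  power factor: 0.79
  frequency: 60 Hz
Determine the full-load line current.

65.9 A

ω = 2π×1719/60 = 180 rad/s; P_out = τω = 84.7 × 180 = 15246 W
P_in = P_out / η = 15246 / 0.813 = 18753 W
I_L = P_in / (√3·V_L·cosφ) = 18753 / (1.732 × 208 × 0.79) = 65.9 A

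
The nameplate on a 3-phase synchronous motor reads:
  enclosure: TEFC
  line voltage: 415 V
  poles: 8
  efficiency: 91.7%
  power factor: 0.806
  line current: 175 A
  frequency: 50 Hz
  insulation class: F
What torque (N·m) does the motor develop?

1180 N·m

P_in = √3·V·I·cosφ = 1.732 × 415 × 175 × 0.806 = 101384 W
P_out = η·P_in = 0.917 × 101384 = 92969 W
n = n_s = 120×50/8 = 750 rpm (synchronous)
ω = 2π×750/60 = 78.54 rad/s
τ = P_out/ω = 92969/78.54 = 1180 N·m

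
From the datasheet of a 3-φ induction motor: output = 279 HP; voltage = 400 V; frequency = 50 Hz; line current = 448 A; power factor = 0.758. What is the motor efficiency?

88.5 %

P_out = 279 × 746 = 208134 W
P_in = √3·V_L·I_L·cosφ = 1.732 × 400 × 448 × 0.758 = 235264 W
η = P_out / P_in = 208134 / 235264 = 0.885 = 88.5%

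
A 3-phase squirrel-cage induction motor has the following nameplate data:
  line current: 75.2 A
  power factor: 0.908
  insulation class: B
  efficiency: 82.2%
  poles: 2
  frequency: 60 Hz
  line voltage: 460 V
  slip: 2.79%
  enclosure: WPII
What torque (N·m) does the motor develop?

122 N·m

P_in = √3·V·I·cosφ = 1.732 × 460 × 75.2 × 0.908 = 54401 W
P_out = η·P_in = 0.822 × 54401 = 44718 W
n_s = 120×60/2 = 3600 rpm; n = 3600×(1−0.0279) = 3500 rpm
ω = 2π×3500/60 = 366.5 rad/s
τ = P_out/ω = 44718/366.5 = 122 N·m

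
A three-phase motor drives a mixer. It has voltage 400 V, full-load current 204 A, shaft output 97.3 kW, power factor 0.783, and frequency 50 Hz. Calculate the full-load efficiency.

P_out = 97.3 kW = 97300 W
P_in = √3·V_L·I_L·cosφ = 1.732 × 400 × 204 × 0.783 = 110662 W
η = P_out / P_in = 97300 / 110662 = 0.879 = 87.9%

87.9 %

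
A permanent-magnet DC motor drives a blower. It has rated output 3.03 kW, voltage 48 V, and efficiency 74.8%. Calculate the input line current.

P_out = 3.03 kW = 3030 W
P_in = P_out / η = 3030 / 0.748 = 4051 W
I = P_in / V = 4051 / 48 = 84.4 A

84.4 A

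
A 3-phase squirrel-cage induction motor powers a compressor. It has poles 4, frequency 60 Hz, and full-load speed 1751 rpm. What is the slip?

2.72 %

n_s = 120f/p = 120×60/4 = 1800 rpm
s = (n_s − n)/n_s = (1800 − 1751)/1800 = 0.0272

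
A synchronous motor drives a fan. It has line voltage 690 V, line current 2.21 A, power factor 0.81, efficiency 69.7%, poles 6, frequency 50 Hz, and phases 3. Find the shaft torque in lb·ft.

P_in = √3·V·I·cosφ = 1.732 × 690 × 2.21 × 0.81 = 2139 W
P_out = η·P_in = 0.697 × 2139 = 1491 W
n = n_s = 120×50/6 = 1000 rpm (synchronous)
ω = 2π×1000/60 = 104.7 rad/s
τ = P_out/ω = 1491/104.7 = 14.24 N·m
In lb·ft: 14.24/1.356 = 10.5 lb·ft

10.5 lb·ft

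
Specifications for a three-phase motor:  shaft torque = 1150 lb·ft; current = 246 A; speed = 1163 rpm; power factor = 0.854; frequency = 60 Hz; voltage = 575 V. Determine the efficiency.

τ = 1150 lb·ft × 1.356 = 1559 N·m
ω = 2π × 1163/60 = 121.8 rad/s; P_out = τω = 1559 × 121.8 = 189886 W
P_in = √3·V_L·I_L·cosφ = 1.732 × 575 × 246 × 0.854 = 209223 W
η = P_out / P_in = 189886 / 209223 = 0.908 = 90.8%

90.8 %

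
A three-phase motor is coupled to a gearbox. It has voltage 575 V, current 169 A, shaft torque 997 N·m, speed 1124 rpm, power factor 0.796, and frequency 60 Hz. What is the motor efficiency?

ω = 2π × 1124/60 = 117.7 rad/s; P_out = τω = 997 × 117.7 = 117347 W
P_in = √3·V_L·I_L·cosφ = 1.732 × 575 × 169 × 0.796 = 133972 W
η = P_out / P_in = 117347 / 133972 = 0.876 = 87.6%

87.6 %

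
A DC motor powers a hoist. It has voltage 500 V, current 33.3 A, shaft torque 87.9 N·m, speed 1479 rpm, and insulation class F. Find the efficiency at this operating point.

81.8 %

ω = 2π × 1479/60 = 154.9 rad/s; P_out = τω = 87.9 × 154.9 = 13616 W
P_in = V·I = 500 × 33.3 = 16650 W
η = P_out / P_in = 13616 / 16650 = 0.818 = 81.8%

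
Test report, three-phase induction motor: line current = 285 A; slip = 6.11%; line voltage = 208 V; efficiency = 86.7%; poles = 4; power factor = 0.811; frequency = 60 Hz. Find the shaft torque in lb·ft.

301 lb·ft

P_in = √3·V·I·cosφ = 1.732 × 208 × 285 × 0.811 = 83268 W
P_out = η·P_in = 0.867 × 83268 = 72193 W
n_s = 120×60/4 = 1800 rpm; n = 1800×(1−0.0611) = 1690 rpm
ω = 2π×1690/60 = 177 rad/s
τ = P_out/ω = 72193/177 = 407.9 N·m
In lb·ft: 407.9/1.356 = 301 lb·ft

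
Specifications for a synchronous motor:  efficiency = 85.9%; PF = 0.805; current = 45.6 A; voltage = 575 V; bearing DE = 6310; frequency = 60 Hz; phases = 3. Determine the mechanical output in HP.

42.1 HP

P_in = √3·V·I·cosφ = 1.732 × 575 × 45.6 × 0.805 = 36557 W
P_out = η·P_in = 0.859 × 36557 = 31402 W
= 31402/746 = 42.1 HP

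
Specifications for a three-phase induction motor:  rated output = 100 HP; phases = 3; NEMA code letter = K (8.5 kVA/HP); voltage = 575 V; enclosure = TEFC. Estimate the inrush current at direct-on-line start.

853 A

S_LR = 8.5 × 100 = 850 kVA
I_LR = S_LR/(√3·V_L) = 850000/(1.732×575) = 853 A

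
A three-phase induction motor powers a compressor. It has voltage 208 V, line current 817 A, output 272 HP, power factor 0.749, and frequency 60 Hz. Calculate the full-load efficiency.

P_out = 272 × 746 = 202912 W
P_in = √3·V_L·I_L·cosφ = 1.732 × 208 × 817 × 0.749 = 220453 W
η = P_out / P_in = 202912 / 220453 = 0.920 = 92.0%

92.0 %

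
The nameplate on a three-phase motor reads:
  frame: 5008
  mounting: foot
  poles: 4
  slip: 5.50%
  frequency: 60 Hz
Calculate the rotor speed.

n_s = 120f/p = 120×60/4 = 1800 rpm
n = n_s(1 − s) = 1800 × (1 − 0.055) = 1701 rpm

1701 rpm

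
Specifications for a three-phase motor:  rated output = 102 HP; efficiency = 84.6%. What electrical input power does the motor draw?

P_out = 102 × 746 = 76092 W
P_in = P_out/η = 76092/0.846 = 89943 W = 89.9 kW

89.9 kW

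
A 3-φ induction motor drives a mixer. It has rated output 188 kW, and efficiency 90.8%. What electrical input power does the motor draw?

207 kW

P_out = 188000 W
P_in = P_out/η = 188000/0.908 = 207048 W = 207 kW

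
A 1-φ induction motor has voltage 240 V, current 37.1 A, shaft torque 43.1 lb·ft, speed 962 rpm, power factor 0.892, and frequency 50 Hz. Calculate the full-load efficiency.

74.1 %

τ = 43.1 lb·ft × 1.356 = 58.44 N·m
ω = 2π × 962/60 = 100.7 rad/s; P_out = τω = 58.44 × 100.7 = 5885 W
P_in = V·I·cosφ = 240 × 37.1 × 0.892 = 7942 W
η = P_out / P_in = 5885 / 7942 = 0.741 = 74.1%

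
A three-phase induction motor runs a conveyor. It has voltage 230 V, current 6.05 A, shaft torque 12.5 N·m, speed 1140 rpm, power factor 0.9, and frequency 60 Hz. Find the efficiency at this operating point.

68.8 %

ω = 2π × 1140/60 = 119.4 rad/s; P_out = τω = 12.5 × 119.4 = 1493 W
P_in = √3·V_L·I_L·cosφ = 1.732 × 230 × 6.05 × 0.9 = 2169 W
η = P_out / P_in = 1493 / 2169 = 0.688 = 68.8%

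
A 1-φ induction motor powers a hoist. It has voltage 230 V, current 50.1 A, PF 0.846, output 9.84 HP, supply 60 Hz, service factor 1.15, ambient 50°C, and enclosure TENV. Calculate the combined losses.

2410 W

P_in = V·I·cosφ = 230×50.1×0.846 = 9748 W
P_out = 9.84×746 = 7341 W
Losses = P_in − P_out = 9748 − 7341 = 2407 W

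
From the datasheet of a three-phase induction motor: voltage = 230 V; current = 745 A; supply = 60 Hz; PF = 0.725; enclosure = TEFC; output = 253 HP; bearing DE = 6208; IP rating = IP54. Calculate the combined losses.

P_in = √3·V·I·cosφ = 1.732×230×745×0.725 = 215164 W
P_out = 253×746 = 188738 W
Losses = P_in − P_out = 215164 − 188738 = 26426 W

26400 W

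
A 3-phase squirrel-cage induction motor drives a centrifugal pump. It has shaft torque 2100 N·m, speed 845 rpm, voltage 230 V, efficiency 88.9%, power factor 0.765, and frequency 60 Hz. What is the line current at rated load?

686 A

ω = 2π×845/60 = 88.49 rad/s; P_out = τω = 2100 × 88.49 = 185829 W
P_in = P_out / η = 185829 / 0.889 = 209031 W
I_L = P_in / (√3·V_L·cosφ) = 209031 / (1.732 × 230 × 0.765) = 686 A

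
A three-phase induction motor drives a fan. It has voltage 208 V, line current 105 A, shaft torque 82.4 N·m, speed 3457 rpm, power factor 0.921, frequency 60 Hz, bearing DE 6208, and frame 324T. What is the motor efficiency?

85.6 %

ω = 2π × 3457/60 = 362 rad/s; P_out = τω = 82.4 × 362 = 29829 W
P_in = √3·V_L·I_L·cosφ = 1.732 × 208 × 105 × 0.921 = 34839 W
η = P_out / P_in = 29829 / 34839 = 0.856 = 85.6%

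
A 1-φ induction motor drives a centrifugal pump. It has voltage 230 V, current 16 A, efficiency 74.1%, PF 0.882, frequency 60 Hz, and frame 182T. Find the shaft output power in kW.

P_in = V·I·cosφ = 230 × 16 × 0.882 = 3246 W
P_out = η·P_in = 0.741 × 3246 = 2405 W

2.41 kW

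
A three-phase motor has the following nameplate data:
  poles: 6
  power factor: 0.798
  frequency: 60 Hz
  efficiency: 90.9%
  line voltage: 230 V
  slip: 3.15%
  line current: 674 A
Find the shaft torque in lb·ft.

1180 lb·ft

P_in = √3·V·I·cosφ = 1.732 × 230 × 674 × 0.798 = 214259 W
P_out = η·P_in = 0.909 × 214259 = 194761 W
n_s = 120×60/6 = 1200 rpm; n = 1200×(1−0.0315) = 1162 rpm
ω = 2π×1162/60 = 121.7 rad/s
τ = P_out/ω = 194761/121.7 = 1600 N·m
In lb·ft: 1600/1.356 = 1180 lb·ft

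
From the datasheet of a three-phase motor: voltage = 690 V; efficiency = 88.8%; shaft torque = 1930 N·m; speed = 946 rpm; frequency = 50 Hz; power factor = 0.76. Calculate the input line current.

ω = 2π×946/60 = 99.06 rad/s; P_out = τω = 1930 × 99.06 = 191186 W
P_in = P_out / η = 191186 / 0.888 = 215300 W
I_L = P_in / (√3·V_L·cosφ) = 215300 / (1.732 × 690 × 0.76) = 237 A

237 A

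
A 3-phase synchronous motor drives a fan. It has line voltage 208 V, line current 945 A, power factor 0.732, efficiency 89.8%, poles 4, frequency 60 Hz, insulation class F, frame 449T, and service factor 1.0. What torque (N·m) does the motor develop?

P_in = √3·V·I·cosφ = 1.732 × 208 × 945 × 0.732 = 249203 W
P_out = η·P_in = 0.898 × 249203 = 223784 W
n = n_s = 120×60/4 = 1800 rpm (synchronous)
ω = 2π×1800/60 = 188.5 rad/s
τ = P_out/ω = 223784/188.5 = 1190 N·m

1190 N·m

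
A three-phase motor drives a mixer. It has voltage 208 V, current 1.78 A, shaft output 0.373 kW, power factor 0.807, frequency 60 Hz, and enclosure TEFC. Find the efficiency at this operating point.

72.1 %

P_out = 0.373 kW = 373 W
P_in = √3·V_L·I_L·cosφ = 1.732 × 208 × 1.78 × 0.807 = 517 W
η = P_out / P_in = 373 / 517 = 0.721 = 72.1%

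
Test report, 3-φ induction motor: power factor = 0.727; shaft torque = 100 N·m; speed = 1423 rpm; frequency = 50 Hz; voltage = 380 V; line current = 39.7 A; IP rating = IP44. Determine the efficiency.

ω = 2π × 1423/60 = 149 rad/s; P_out = τω = 100 × 149 = 14900 W
P_in = √3·V_L·I_L·cosφ = 1.732 × 380 × 39.7 × 0.727 = 18996 W
η = P_out / P_in = 14900 / 18996 = 0.784 = 78.4%

78.4 %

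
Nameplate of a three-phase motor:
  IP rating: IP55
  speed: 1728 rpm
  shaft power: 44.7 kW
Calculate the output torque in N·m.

ω = 2π × 1728/60 = 181 rad/s
τ = P/ω = 44700/181 = 247 N·m

247 N·m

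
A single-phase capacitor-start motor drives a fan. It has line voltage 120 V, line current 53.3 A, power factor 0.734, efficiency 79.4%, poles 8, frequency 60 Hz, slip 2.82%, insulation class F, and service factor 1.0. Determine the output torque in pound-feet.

P_in = V·I·cosφ = 120 × 53.3 × 0.734 = 4695 W
P_out = η·P_in = 0.794 × 4695 = 3728 W
n_s = 120×60/8 = 900 rpm; n = 900×(1−0.0282) = 875 rpm
ω = 2π×875/60 = 91.63 rad/s
τ = P_out/ω = 3728/91.63 = 40.69 N·m
In lb·ft: 40.69/1.356 = 30 lb·ft

30 lb·ft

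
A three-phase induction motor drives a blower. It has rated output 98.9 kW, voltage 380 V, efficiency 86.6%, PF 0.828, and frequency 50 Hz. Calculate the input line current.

P_out = 98.9 kW = 98900 W
P_in = P_out / η = 98900 / 0.866 = 114203 W
I_L = P_in / (√3·V_L·cosφ) = 114203 / (1.732 × 380 × 0.828) = 210 A

210 A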